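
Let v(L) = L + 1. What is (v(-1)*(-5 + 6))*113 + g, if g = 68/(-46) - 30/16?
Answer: -617/184 ≈ -3.3533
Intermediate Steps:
v(L) = 1 + L
g = -617/184 (g = 68*(-1/46) - 30*1/16 = -34/23 - 15/8 = -617/184 ≈ -3.3533)
(v(-1)*(-5 + 6))*113 + g = ((1 - 1)*(-5 + 6))*113 - 617/184 = (0*1)*113 - 617/184 = 0*113 - 617/184 = 0 - 617/184 = -617/184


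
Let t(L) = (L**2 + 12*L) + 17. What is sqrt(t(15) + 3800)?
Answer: sqrt(4222) ≈ 64.977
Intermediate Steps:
t(L) = 17 + L**2 + 12*L
sqrt(t(15) + 3800) = sqrt((17 + 15**2 + 12*15) + 3800) = sqrt((17 + 225 + 180) + 3800) = sqrt(422 + 3800) = sqrt(4222)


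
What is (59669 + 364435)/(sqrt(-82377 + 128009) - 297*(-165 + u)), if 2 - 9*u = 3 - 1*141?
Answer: 18823856040/1969982593 - 3392832*sqrt(713)/1969982593 ≈ 9.5094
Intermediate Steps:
u = 140/9 (u = 2/9 - (3 - 1*141)/9 = 2/9 - (3 - 141)/9 = 2/9 - 1/9*(-138) = 2/9 + 46/3 = 140/9 ≈ 15.556)
(59669 + 364435)/(sqrt(-82377 + 128009) - 297*(-165 + u)) = (59669 + 364435)/(sqrt(-82377 + 128009) - 297*(-165 + 140/9)) = 424104/(sqrt(45632) - 297*(-1345/9)) = 424104/(8*sqrt(713) + 44385) = 424104/(44385 + 8*sqrt(713))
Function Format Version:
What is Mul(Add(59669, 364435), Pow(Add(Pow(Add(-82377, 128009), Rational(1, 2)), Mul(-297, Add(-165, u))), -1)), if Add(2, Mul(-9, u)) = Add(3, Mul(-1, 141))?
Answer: Add(Rational(18823856040, 1969982593), Mul(Rational(-3392832, 1969982593), Pow(713, Rational(1, 2)))) ≈ 9.5094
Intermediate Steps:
u = Rational(140, 9) (u = Add(Rational(2, 9), Mul(Rational(-1, 9), Add(3, Mul(-1, 141)))) = Add(Rational(2, 9), Mul(Rational(-1, 9), Add(3, -141))) = Add(Rational(2, 9), Mul(Rational(-1, 9), -138)) = Add(Rational(2, 9), Rational(46, 3)) = Rational(140, 9) ≈ 15.556)
Mul(Add(59669, 364435), Pow(Add(Pow(Add(-82377, 128009), Rational(1, 2)), Mul(-297, Add(-165, u))), -1)) = Mul(Add(59669, 364435), Pow(Add(Pow(Add(-82377, 128009), Rational(1, 2)), Mul(-297, Add(-165, Rational(140, 9)))), -1)) = Mul(424104, Pow(Add(Pow(45632, Rational(1, 2)), Mul(-297, Rational(-1345, 9))), -1)) = Mul(424104, Pow(Add(Mul(8, Pow(713, Rational(1, 2))), 44385), -1)) = Mul(424104, Pow(Add(44385, Mul(8, Pow(713, Rational(1, 2)))), -1))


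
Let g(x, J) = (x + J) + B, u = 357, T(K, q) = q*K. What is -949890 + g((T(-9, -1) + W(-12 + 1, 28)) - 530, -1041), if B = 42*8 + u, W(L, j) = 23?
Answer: -950736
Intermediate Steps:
T(K, q) = K*q
B = 693 (B = 42*8 + 357 = 336 + 357 = 693)
g(x, J) = 693 + J + x (g(x, J) = (x + J) + 693 = (J + x) + 693 = 693 + J + x)
-949890 + g((T(-9, -1) + W(-12 + 1, 28)) - 530, -1041) = -949890 + (693 - 1041 + ((-9*(-1) + 23) - 530)) = -949890 + (693 - 1041 + ((9 + 23) - 530)) = -949890 + (693 - 1041 + (32 - 530)) = -949890 + (693 - 1041 - 498) = -949890 - 846 = -950736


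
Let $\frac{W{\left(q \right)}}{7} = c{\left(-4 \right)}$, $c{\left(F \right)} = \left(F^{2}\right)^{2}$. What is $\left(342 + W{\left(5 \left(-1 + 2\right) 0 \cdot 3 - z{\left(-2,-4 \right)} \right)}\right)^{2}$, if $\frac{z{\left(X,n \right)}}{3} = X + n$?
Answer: $4553956$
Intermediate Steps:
$c{\left(F \right)} = F^{4}$
$z{\left(X,n \right)} = 3 X + 3 n$ ($z{\left(X,n \right)} = 3 \left(X + n\right) = 3 X + 3 n$)
$W{\left(q \right)} = 1792$ ($W{\left(q \right)} = 7 \left(-4\right)^{4} = 7 \cdot 256 = 1792$)
$\left(342 + W{\left(5 \left(-1 + 2\right) 0 \cdot 3 - z{\left(-2,-4 \right)} \right)}\right)^{2} = \left(342 + 1792\right)^{2} = 2134^{2} = 4553956$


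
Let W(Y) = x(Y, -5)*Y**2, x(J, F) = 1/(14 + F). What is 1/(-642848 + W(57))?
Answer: -1/642487 ≈ -1.5565e-6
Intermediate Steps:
W(Y) = Y**2/9 (W(Y) = Y**2/(14 - 5) = Y**2/9)
1/(-642848 + W(57)) = 1/(-642848 + (1/9)*57**2) = 1/(-642848 + (1/9)*3249) = 1/(-642848 + 361) = 1/(-642487) = -1/642487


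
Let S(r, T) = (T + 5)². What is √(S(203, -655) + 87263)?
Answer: √509763 ≈ 713.98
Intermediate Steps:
S(r, T) = (5 + T)²
√(S(203, -655) + 87263) = √((5 - 655)² + 87263) = √((-650)² + 87263) = √(422500 + 87263) = √509763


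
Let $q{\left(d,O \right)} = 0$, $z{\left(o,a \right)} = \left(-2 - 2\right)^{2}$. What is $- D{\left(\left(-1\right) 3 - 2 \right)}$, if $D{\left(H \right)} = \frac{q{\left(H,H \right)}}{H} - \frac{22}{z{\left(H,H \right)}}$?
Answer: $\frac{11}{8} \approx 1.375$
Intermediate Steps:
$z{\left(o,a \right)} = 16$ ($z{\left(o,a \right)} = \left(-4\right)^{2} = 16$)
$D{\left(H \right)} = - \frac{11}{8}$ ($D{\left(H \right)} = \frac{0}{H} - \frac{22}{16} = 0 - \frac{11}{8} = - \frac{11}{8}$)
$- D{\left(\left(-1\right) 3 - 2 \right)} = \left(-1\right) \left(- \frac{11}{8}\right) = \frac{11}{8}$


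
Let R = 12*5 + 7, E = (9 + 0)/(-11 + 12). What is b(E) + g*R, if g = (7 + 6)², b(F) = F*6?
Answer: 11377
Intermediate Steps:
E = 9 (E = 9/1 = 9*1 = 9)
b(F) = 6*F
R = 67 (R = 60 + 7 = 67)
g = 169 (g = 13² = 169)
b(E) + g*R = 6*9 + 169*67 = 54 + 11323 = 11377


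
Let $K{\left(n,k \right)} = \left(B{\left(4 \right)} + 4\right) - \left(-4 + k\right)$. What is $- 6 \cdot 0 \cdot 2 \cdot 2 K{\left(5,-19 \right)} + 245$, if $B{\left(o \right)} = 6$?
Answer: $245$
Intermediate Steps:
$K{\left(n,k \right)} = 14 - k$ ($K{\left(n,k \right)} = \left(6 + 4\right) - \left(-4 + k\right) = 10 - \left(-4 + k\right) = 14 - k$)
$- 6 \cdot 0 \cdot 2 \cdot 2 K{\left(5,-19 \right)} + 245 = - 6 \cdot 0 \cdot 2 \cdot 2 \left(14 - -19\right) + 245 = - 6 \cdot 0 \cdot 2 \left(14 + 19\right) + 245 = \left(-6\right) 0 \cdot 33 + 245 = 0 \cdot 33 + 245 = 0 + 245 = 245$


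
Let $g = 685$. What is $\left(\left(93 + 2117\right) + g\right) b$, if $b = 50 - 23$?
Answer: $78165$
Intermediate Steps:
$b = 27$
$\left(\left(93 + 2117\right) + g\right) b = \left(\left(93 + 2117\right) + 685\right) 27 = \left(2210 + 685\right) 27 = 2895 \cdot 27 = 78165$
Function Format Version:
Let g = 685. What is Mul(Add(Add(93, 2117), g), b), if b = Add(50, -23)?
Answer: 78165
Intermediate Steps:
b = 27
Mul(Add(Add(93, 2117), g), b) = Mul(Add(Add(93, 2117), 685), 27) = Mul(Add(2210, 685), 27) = Mul(2895, 27) = 78165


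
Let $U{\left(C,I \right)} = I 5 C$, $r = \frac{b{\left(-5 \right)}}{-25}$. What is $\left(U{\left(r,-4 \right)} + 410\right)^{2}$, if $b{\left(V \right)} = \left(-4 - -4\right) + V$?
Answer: $164836$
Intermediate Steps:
$b{\left(V \right)} = V$ ($b{\left(V \right)} = \left(-4 + 4\right) + V = 0 + V = V$)
$r = \frac{1}{5}$ ($r = - \frac{5}{-25} = \left(-5\right) \left(- \frac{1}{25}\right) = \frac{1}{5} \approx 0.2$)
$U{\left(C,I \right)} = 5 C I$
$\left(U{\left(r,-4 \right)} + 410\right)^{2} = \left(5 \cdot \frac{1}{5} \left(-4\right) + 410\right)^{2} = \left(-4 + 410\right)^{2} = 406^{2} = 164836$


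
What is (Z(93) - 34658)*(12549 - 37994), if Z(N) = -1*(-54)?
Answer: 880498780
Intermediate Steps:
Z(N) = 54
(Z(93) - 34658)*(12549 - 37994) = (54 - 34658)*(12549 - 37994) = -34604*(-25445) = 880498780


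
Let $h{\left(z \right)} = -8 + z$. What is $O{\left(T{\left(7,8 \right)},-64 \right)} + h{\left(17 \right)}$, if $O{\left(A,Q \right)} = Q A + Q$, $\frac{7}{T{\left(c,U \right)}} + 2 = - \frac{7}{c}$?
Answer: $\frac{283}{3} \approx 94.333$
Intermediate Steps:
$T{\left(c,U \right)} = \frac{7}{-2 - \frac{7}{c}}$
$O{\left(A,Q \right)} = Q + A Q$ ($O{\left(A,Q \right)} = A Q + Q = Q + A Q$)
$O{\left(T{\left(7,8 \right)},-64 \right)} + h{\left(17 \right)} = - 64 \left(1 - \frac{49}{7 + 2 \cdot 7}\right) + \left(-8 + 17\right) = - 64 \left(1 - \frac{49}{7 + 14}\right) + 9 = - 64 \left(1 - \frac{49}{21}\right) + 9 = - 64 \left(1 - 49 \cdot \frac{1}{21}\right) + 9 = - 64 \left(1 - \frac{7}{3}\right) + 9 = \left(-64\right) \left(- \frac{4}{3}\right) + 9 = \frac{256}{3} + 9 = \frac{283}{3}$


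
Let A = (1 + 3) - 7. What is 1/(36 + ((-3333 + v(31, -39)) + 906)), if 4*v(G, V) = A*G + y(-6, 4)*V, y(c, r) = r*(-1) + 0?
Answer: -4/9501 ≈ -0.00042101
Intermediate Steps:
A = -3 (A = 4 - 7 = -3)
y(c, r) = -r (y(c, r) = -r + 0 = -r)
v(G, V) = -V - 3*G/4 (v(G, V) = (-3*G + (-1*4)*V)/4 = (-3*G - 4*V)/4 = (-4*V - 3*G)/4 = -V - 3*G/4)
1/(36 + ((-3333 + v(31, -39)) + 906)) = 1/(36 + ((-3333 + (-1*(-39) - 3/4*31)) + 906)) = 1/(36 + ((-3333 + (39 - 93/4)) + 906)) = 1/(36 + ((-3333 + 63/4) + 906)) = 1/(36 + (-13269/4 + 906)) = 1/(36 - 9645/4) = 1/(-9501/4) = -4/9501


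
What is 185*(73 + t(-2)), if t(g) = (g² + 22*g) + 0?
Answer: 6105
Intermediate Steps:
t(g) = g² + 22*g
185*(73 + t(-2)) = 185*(73 - 2*(22 - 2)) = 185*(73 - 2*20) = 185*(73 - 40) = 185*33 = 6105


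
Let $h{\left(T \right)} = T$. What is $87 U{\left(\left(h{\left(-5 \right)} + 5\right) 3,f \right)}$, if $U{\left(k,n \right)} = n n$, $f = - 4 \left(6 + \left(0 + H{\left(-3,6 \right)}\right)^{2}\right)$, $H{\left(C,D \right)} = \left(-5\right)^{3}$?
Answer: $340104800112$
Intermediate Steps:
$H{\left(C,D \right)} = -125$
$f = -62524$ ($f = - 4 \left(6 + \left(0 - 125\right)^{2}\right) = - 4 \left(6 + \left(-125\right)^{2}\right) = - 4 \left(6 + 15625\right) = \left(-4\right) 15631 = -62524$)
$U{\left(k,n \right)} = n^{2}$
$87 U{\left(\left(h{\left(-5 \right)} + 5\right) 3,f \right)} = 87 \left(-62524\right)^{2} = 87 \cdot 3909250576 = 340104800112$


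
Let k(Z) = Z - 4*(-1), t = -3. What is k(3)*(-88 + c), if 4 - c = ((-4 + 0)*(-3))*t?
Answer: -336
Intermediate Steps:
k(Z) = 4 + Z (k(Z) = Z + 4 = 4 + Z)
c = 40 (c = 4 - (-4 + 0)*(-3)*(-3) = 4 - (-4*(-3))*(-3) = 4 - 12*(-3) = 4 - 1*(-36) = 4 + 36 = 40)
k(3)*(-88 + c) = (4 + 3)*(-88 + 40) = 7*(-48) = -336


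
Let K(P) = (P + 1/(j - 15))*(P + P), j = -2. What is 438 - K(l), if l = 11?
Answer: 3354/17 ≈ 197.29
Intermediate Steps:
K(P) = 2*P*(-1/17 + P) (K(P) = (P + 1/(-2 - 15))*(P + P) = (P + 1/(-17))*(2*P) = (P - 1/17)*(2*P) = (-1/17 + P)*(2*P) = 2*P*(-1/17 + P))
438 - K(l) = 438 - 2*11*(-1 + 17*11)/17 = 438 - 2*11*(-1 + 187)/17 = 438 - 2*11*186/17 = 438 - 1*4092/17 = 438 - 4092/17 = 3354/17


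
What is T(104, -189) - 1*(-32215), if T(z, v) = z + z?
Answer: 32423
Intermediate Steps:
T(z, v) = 2*z
T(104, -189) - 1*(-32215) = 2*104 - 1*(-32215) = 208 + 32215 = 32423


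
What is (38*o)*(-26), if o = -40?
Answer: 39520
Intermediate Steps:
(38*o)*(-26) = (38*(-40))*(-26) = -1520*(-26) = 39520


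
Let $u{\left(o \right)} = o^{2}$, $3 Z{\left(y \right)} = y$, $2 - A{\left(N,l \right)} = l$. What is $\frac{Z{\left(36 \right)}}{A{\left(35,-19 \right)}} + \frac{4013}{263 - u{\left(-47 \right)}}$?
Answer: $- \frac{2901}{1946} \approx -1.4907$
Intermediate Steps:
$A{\left(N,l \right)} = 2 - l$
$Z{\left(y \right)} = \frac{y}{3}$
$\frac{Z{\left(36 \right)}}{A{\left(35,-19 \right)}} + \frac{4013}{263 - u{\left(-47 \right)}} = \frac{\frac{1}{3} \cdot 36}{2 - -19} + \frac{4013}{263 - \left(-47\right)^{2}} = \frac{12}{2 + 19} + \frac{4013}{263 - 2209} = \frac{12}{21} + \frac{4013}{263 - 2209} = 12 \cdot \frac{1}{21} + \frac{4013}{-1946} = \frac{4}{7} + 4013 \left(- \frac{1}{1946}\right) = \frac{4}{7} - \frac{4013}{1946} = - \frac{2901}{1946}$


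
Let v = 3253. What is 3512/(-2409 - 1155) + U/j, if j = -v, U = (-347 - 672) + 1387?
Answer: -3184022/2898423 ≈ -1.0985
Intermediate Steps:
U = 368 (U = -1019 + 1387 = 368)
j = -3253 (j = -1*3253 = -3253)
3512/(-2409 - 1155) + U/j = 3512/(-2409 - 1155) + 368/(-3253) = 3512/(-3564) + 368*(-1/3253) = 3512*(-1/3564) - 368/3253 = -878/891 - 368/3253 = -3184022/2898423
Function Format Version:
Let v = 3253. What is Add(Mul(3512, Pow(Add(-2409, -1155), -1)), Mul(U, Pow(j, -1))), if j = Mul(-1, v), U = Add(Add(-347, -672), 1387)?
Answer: Rational(-3184022, 2898423) ≈ -1.0985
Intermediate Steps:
U = 368 (U = Add(-1019, 1387) = 368)
j = -3253 (j = Mul(-1, 3253) = -3253)
Add(Mul(3512, Pow(Add(-2409, -1155), -1)), Mul(U, Pow(j, -1))) = Add(Mul(3512, Pow(Add(-2409, -1155), -1)), Mul(368, Pow(-3253, -1))) = Add(Mul(3512, Pow(-3564, -1)), Mul(368, Rational(-1, 3253))) = Add(Mul(3512, Rational(-1, 3564)), Rational(-368, 3253)) = Add(Rational(-878, 891), Rational(-368, 3253)) = Rational(-3184022, 2898423)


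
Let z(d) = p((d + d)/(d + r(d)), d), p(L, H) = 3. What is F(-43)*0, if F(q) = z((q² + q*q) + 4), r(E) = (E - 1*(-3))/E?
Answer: 0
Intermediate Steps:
r(E) = (3 + E)/E (r(E) = (E + 3)/E = (3 + E)/E)
z(d) = 3
F(q) = 3
F(-43)*0 = 3*0 = 0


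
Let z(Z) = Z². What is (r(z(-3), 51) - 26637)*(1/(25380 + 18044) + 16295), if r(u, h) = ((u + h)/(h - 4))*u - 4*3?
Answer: -885881608431003/2040928 ≈ -4.3406e+8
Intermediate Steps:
r(u, h) = -12 + u*(h + u)/(-4 + h) (r(u, h) = ((h + u)/(-4 + h))*u - 12 = u*(h + u)/(-4 + h) - 12 = -12 + u*(h + u)/(-4 + h))
(r(z(-3), 51) - 26637)*(1/(25380 + 18044) + 16295) = ((48 + ((-3)²)² - 12*51 + 51*(-3)²)/(-4 + 51) - 26637)*(1/(25380 + 18044) + 16295) = ((48 + 9² - 612 + 51*9)/47 - 26637)*(1/43424 + 16295) = ((48 + 81 - 612 + 459)/47 - 26637)*(1/43424 + 16295) = ((1/47)*(-24) - 26637)*(707594081/43424) = (-24/47 - 26637)*(707594081/43424) = -1251963/47*707594081/43424 = -885881608431003/2040928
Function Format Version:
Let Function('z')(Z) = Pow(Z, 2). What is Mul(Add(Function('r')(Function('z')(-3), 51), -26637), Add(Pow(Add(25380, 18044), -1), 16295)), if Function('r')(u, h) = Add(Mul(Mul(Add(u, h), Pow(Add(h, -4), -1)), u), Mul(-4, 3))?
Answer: Rational(-885881608431003, 2040928) ≈ -4.3406e+8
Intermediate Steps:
Function('r')(u, h) = Add(-12, Mul(u, Pow(Add(-4, h), -1), Add(h, u))) (Function('r')(u, h) = Add(Mul(Mul(Add(h, u), Pow(Add(-4, h), -1)), u), -12) = Add(Mul(Mul(Pow(Add(-4, h), -1), Add(h, u)), u), -12) = Add(Mul(u, Pow(Add(-4, h), -1), Add(h, u)), -12) = Add(-12, Mul(u, Pow(Add(-4, h), -1), Add(h, u))))
Mul(Add(Function('r')(Function('z')(-3), 51), -26637), Add(Pow(Add(25380, 18044), -1), 16295)) = Mul(Add(Mul(Pow(Add(-4, 51), -1), Add(48, Pow(Pow(-3, 2), 2), Mul(-12, 51), Mul(51, Pow(-3, 2)))), -26637), Add(Pow(Add(25380, 18044), -1), 16295)) = Mul(Add(Mul(Pow(47, -1), Add(48, Pow(9, 2), -612, Mul(51, 9))), -26637), Add(Pow(43424, -1), 16295)) = Mul(Add(Mul(Rational(1, 47), Add(48, 81, -612, 459)), -26637), Add(Rational(1, 43424), 16295)) = Mul(Add(Mul(Rational(1, 47), -24), -26637), Rational(707594081, 43424)) = Mul(Add(Rational(-24, 47), -26637), Rational(707594081, 43424)) = Mul(Rational(-1251963, 47), Rational(707594081, 43424)) = Rational(-885881608431003, 2040928)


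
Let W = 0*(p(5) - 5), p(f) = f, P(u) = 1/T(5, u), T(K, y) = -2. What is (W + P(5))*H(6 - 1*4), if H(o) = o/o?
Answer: -½ ≈ -0.50000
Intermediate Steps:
P(u) = -½ (P(u) = 1/(-2) = -½)
H(o) = 1
W = 0 (W = 0*(5 - 5) = 0*0 = 0)
(W + P(5))*H(6 - 1*4) = (0 - ½)*1 = -½*1 = -½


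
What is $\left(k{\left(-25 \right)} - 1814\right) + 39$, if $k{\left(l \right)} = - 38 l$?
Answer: $-825$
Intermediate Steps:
$\left(k{\left(-25 \right)} - 1814\right) + 39 = \left(\left(-38\right) \left(-25\right) - 1814\right) + 39 = \left(950 - 1814\right) + 39 = -864 + 39 = -825$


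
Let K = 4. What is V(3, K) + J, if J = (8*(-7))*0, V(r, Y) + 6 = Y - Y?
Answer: -6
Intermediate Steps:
V(r, Y) = -6 (V(r, Y) = -6 + (Y - Y) = -6 + 0 = -6)
J = 0 (J = -56*0 = 0)
V(3, K) + J = -6 + 0 = -6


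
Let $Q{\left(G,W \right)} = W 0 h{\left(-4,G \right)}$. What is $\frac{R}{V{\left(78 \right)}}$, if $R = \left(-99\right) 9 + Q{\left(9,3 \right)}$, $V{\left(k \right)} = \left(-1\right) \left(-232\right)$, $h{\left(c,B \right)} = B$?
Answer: $- \frac{891}{232} \approx -3.8405$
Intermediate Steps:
$V{\left(k \right)} = 232$
$Q{\left(G,W \right)} = 0$ ($Q{\left(G,W \right)} = W 0 G = 0 G = 0$)
$R = -891$ ($R = \left(-99\right) 9 + 0 = -891 + 0 = -891$)
$\frac{R}{V{\left(78 \right)}} = - \frac{891}{232}$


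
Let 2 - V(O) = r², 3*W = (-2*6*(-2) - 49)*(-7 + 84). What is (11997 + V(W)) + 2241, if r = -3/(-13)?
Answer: 2406551/169 ≈ 14240.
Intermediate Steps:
r = 3/13 (r = -3*(-1/13) = 3/13 ≈ 0.23077)
W = -1925/3 (W = ((-2*6*(-2) - 49)*(-7 + 84))/3 = ((-12*(-2) - 49)*77)/3 = ((24 - 49)*77)/3 = (-25*77)/3 = (⅓)*(-1925) = -1925/3 ≈ -641.67)
V(O) = 329/169 (V(O) = 2 - (3/13)² = 2 - 1*9/169 = 2 - 9/169 = 329/169)
(11997 + V(W)) + 2241 = (11997 + 329/169) + 2241 = 2027822/169 + 2241 = 2406551/169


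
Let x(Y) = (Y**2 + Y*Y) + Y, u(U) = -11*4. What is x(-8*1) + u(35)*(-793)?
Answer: 35012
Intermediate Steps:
u(U) = -44
x(Y) = Y + 2*Y**2 (x(Y) = (Y**2 + Y**2) + Y = 2*Y**2 + Y = Y + 2*Y**2)
x(-8*1) + u(35)*(-793) = (-8*1)*(1 + 2*(-8*1)) - 44*(-793) = -8*(1 + 2*(-8)) + 34892 = -8*(1 - 16) + 34892 = -8*(-15) + 34892 = 120 + 34892 = 35012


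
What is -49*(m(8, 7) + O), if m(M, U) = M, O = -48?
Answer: 1960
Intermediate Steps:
-49*(m(8, 7) + O) = -49*(8 - 48) = -49*(-40) = 1960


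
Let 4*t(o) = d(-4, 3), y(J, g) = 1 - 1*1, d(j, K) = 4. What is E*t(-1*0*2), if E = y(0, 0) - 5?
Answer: -5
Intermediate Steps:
y(J, g) = 0 (y(J, g) = 1 - 1 = 0)
t(o) = 1 (t(o) = (¼)*4 = 1)
E = -5 (E = 0 - 5 = -5)
E*t(-1*0*2) = -5*1 = -5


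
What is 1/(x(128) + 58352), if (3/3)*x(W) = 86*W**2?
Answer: 1/1467376 ≈ 6.8149e-7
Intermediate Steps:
x(W) = 86*W**2
1/(x(128) + 58352) = 1/(86*128**2 + 58352) = 1/(86*16384 + 58352) = 1/(1409024 + 58352) = 1/1467376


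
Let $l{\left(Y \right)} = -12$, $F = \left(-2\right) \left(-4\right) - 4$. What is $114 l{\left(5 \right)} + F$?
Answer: $-1364$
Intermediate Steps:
$F = 4$ ($F = 8 - 4 = 4$)
$114 l{\left(5 \right)} + F = 114 \left(-12\right) + 4 = -1368 + 4 = -1364$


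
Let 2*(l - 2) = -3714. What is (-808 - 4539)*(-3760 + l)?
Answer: 30023405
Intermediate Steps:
l = -1855 (l = 2 + (½)*(-3714) = 2 - 1857 = -1855)
(-808 - 4539)*(-3760 + l) = (-808 - 4539)*(-3760 - 1855) = -5347*(-5615) = 30023405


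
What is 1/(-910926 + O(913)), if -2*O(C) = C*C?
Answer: -2/2655421 ≈ -7.5318e-7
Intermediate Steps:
O(C) = -C²/2 (O(C) = -C*C/2 = -C²/2)
1/(-910926 + O(913)) = 1/(-910926 - ½*913²) = 1/(-910926 - ½*833569) = 1/(-910926 - 833569/2) = 1/(-2655421/2) = -2/2655421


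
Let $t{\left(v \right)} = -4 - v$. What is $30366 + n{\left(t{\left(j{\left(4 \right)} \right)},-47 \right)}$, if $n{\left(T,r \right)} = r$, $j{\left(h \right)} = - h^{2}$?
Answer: $30319$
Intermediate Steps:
$30366 + n{\left(t{\left(j{\left(4 \right)} \right)},-47 \right)} = 30366 - 47 = 30319$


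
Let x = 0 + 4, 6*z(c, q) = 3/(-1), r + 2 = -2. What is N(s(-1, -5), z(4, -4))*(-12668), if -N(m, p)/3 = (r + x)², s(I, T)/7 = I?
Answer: 0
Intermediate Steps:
r = -4 (r = -2 - 2 = -4)
z(c, q) = -½ (z(c, q) = (3/(-1))/6 = (3*(-1))/6 = (⅙)*(-3) = -½)
s(I, T) = 7*I
x = 4
N(m, p) = 0 (N(m, p) = -3*(-4 + 4)² = -3*0² = -3*0 = 0)
N(s(-1, -5), z(4, -4))*(-12668) = 0*(-12668) = 0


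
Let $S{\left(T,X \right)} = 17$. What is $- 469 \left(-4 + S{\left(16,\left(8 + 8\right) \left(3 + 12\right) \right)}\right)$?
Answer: $-6097$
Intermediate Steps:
$- 469 \left(-4 + S{\left(16,\left(8 + 8\right) \left(3 + 12\right) \right)}\right) = - 469 \left(-4 + 17\right) = \left(-469\right) 13 = -6097$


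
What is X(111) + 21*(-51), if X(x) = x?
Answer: -960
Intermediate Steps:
X(111) + 21*(-51) = 111 + 21*(-51) = 111 - 1071 = -960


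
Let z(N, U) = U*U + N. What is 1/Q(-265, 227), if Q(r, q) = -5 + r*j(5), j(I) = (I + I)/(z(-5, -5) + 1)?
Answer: -21/2755 ≈ -0.0076225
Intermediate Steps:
z(N, U) = N + U² (z(N, U) = U² + N = N + U²)
j(I) = 2*I/21 (j(I) = (I + I)/((-5 + (-5)²) + 1) = (2*I)/((-5 + 25) + 1) = (2*I)/(20 + 1) = (2*I)/21 = (2*I)*(1/21) = 2*I/21)
Q(r, q) = -5 + 10*r/21 (Q(r, q) = -5 + r*((2/21)*5) = -5 + r*(10/21) = -5 + 10*r/21)
1/Q(-265, 227) = 1/(-5 + (10/21)*(-265)) = 1/(-5 - 2650/21) = 1/(-2755/21) = -21/2755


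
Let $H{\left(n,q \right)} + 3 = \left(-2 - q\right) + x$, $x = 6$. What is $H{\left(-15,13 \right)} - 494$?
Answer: $-506$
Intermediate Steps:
$H{\left(n,q \right)} = 1 - q$ ($H{\left(n,q \right)} = -3 + \left(\left(-2 - q\right) + 6\right) = -3 - \left(-4 + q\right) = 1 - q$)
$H{\left(-15,13 \right)} - 494 = \left(1 - 13\right) - 494 = -12 - 494 = -506$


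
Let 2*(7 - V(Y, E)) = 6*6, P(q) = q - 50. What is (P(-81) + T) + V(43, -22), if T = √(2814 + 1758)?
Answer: -142 + 6*√127 ≈ -74.383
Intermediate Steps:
P(q) = -50 + q
T = 6*√127 (T = √4572 = 6*√127 ≈ 67.617)
V(Y, E) = -11 (V(Y, E) = 7 - 3*6 = 7 - ½*36 = 7 - 18 = -11)
(P(-81) + T) + V(43, -22) = ((-50 - 81) + 6*√127) - 11 = (-131 + 6*√127) - 11 = -142 + 6*√127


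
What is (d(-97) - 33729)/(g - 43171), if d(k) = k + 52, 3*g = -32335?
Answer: 50661/80924 ≈ 0.62603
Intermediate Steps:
g = -32335/3 (g = (⅓)*(-32335) = -32335/3 ≈ -10778.)
d(k) = 52 + k
(d(-97) - 33729)/(g - 43171) = ((52 - 97) - 33729)/(-32335/3 - 43171) = (-45 - 33729)/(-161848/3) = -33774*(-3/161848) = 50661/80924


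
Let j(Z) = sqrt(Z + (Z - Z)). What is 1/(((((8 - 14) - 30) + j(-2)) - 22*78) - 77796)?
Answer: -39774/3163942153 - I*sqrt(2)/6327884306 ≈ -1.2571e-5 - 2.2349e-10*I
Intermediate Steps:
j(Z) = sqrt(Z) (j(Z) = sqrt(Z + 0) = sqrt(Z))
1/(((((8 - 14) - 30) + j(-2)) - 22*78) - 77796) = 1/(((((8 - 14) - 30) + sqrt(-2)) - 22*78) - 77796) = 1/((((-6 - 30) + I*sqrt(2)) - 1716) - 77796) = 1/(((-36 + I*sqrt(2)) - 1716) - 77796) = 1/((-1752 + I*sqrt(2)) - 77796) = 1/(-79548 + I*sqrt(2))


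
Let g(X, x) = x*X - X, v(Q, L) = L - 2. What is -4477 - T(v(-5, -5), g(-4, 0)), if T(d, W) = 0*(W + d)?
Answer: -4477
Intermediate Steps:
v(Q, L) = -2 + L
g(X, x) = -X + X*x (g(X, x) = X*x - X = -X + X*x)
T(d, W) = 0
-4477 - T(v(-5, -5), g(-4, 0)) = -4477 - 1*0 = -4477 + 0 = -4477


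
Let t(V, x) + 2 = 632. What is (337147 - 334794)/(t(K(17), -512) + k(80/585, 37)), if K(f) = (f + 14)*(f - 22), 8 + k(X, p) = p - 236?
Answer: 2353/423 ≈ 5.5626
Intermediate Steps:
k(X, p) = -244 + p (k(X, p) = -8 + (p - 236) = -8 + (-236 + p) = -244 + p)
K(f) = (-22 + f)*(14 + f) (K(f) = (14 + f)*(-22 + f) = (-22 + f)*(14 + f))
t(V, x) = 630 (t(V, x) = -2 + 632 = 630)
(337147 - 334794)/(t(K(17), -512) + k(80/585, 37)) = (337147 - 334794)/(630 + (-244 + 37)) = 2353/(630 - 207) = 2353/423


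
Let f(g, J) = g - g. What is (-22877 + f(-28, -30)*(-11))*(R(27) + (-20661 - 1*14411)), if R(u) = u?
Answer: 801724465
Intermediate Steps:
f(g, J) = 0
(-22877 + f(-28, -30)*(-11))*(R(27) + (-20661 - 1*14411)) = (-22877 + 0*(-11))*(27 + (-20661 - 1*14411)) = (-22877 + 0)*(27 + (-20661 - 14411)) = -22877*(27 - 35072) = -22877*(-35045) = 801724465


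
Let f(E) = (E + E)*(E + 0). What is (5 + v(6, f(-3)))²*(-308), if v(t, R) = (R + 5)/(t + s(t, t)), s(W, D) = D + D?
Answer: -983213/81 ≈ -12138.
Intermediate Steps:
s(W, D) = 2*D
f(E) = 2*E² (f(E) = (2*E)*E = 2*E²)
v(t, R) = (5 + R)/(3*t) (v(t, R) = (R + 5)/(t + 2*t) = (5 + R)/((3*t)) = (5 + R)*(1/(3*t)) = (5 + R)/(3*t))
(5 + v(6, f(-3)))²*(-308) = (5 + (⅓)*(5 + 2*(-3)²)/6)²*(-308) = (5 + (⅓)*(⅙)*(5 + 2*9))²*(-308) = (5 + (⅓)*(⅙)*(5 + 18))²*(-308) = (5 + (⅓)*(⅙)*23)²*(-308) = (5 + 23/18)²*(-308) = (113/18)²*(-308) = (12769/324)*(-308) = -983213/81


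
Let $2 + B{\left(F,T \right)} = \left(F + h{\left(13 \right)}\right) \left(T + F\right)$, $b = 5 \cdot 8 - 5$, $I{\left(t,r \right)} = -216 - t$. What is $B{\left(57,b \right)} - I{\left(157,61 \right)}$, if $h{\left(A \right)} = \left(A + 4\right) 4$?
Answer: $11871$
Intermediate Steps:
$h{\left(A \right)} = 16 + 4 A$ ($h{\left(A \right)} = \left(4 + A\right) 4 = 16 + 4 A$)
$b = 35$ ($b = 40 - 5 = 35$)
$B{\left(F,T \right)} = -2 + \left(68 + F\right) \left(F + T\right)$ ($B{\left(F,T \right)} = -2 + \left(F + \left(16 + 4 \cdot 13\right)\right) \left(T + F\right) = -2 + \left(F + \left(16 + 52\right)\right) \left(F + T\right) = -2 + \left(F + 68\right) \left(F + T\right) = -2 + \left(68 + F\right) \left(F + T\right)$)
$B{\left(57,b \right)} - I{\left(157,61 \right)} = \left(-2 + 57^{2} + 68 \cdot 57 + 68 \cdot 35 + 57 \cdot 35\right) - \left(-216 - 157\right) = \left(-2 + 3249 + 3876 + 2380 + 1995\right) - \left(-216 - 157\right) = 11498 - -373 = 11498 + 373 = 11871$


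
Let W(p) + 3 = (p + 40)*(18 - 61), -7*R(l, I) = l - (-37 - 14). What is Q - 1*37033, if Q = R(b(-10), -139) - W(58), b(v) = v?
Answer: -229753/7 ≈ -32822.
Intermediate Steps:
R(l, I) = -51/7 - l/7 (R(l, I) = -(l - (-37 - 14))/7 = -(l - 1*(-51))/7 = -(l + 51)/7 = -(51 + l)/7 = -51/7 - l/7)
W(p) = -1723 - 43*p (W(p) = -3 + (p + 40)*(18 - 61) = -3 + (40 + p)*(-43) = -3 + (-1720 - 43*p) = -1723 - 43*p)
Q = 29478/7 (Q = (-51/7 - ⅐*(-10)) - (-1723 - 43*58) = (-51/7 + 10/7) - (-1723 - 2494) = -41/7 - 1*(-4217) = -41/7 + 4217 = 29478/7 ≈ 4211.1)
Q - 1*37033 = 29478/7 - 1*37033 = 29478/7 - 37033 = -229753/7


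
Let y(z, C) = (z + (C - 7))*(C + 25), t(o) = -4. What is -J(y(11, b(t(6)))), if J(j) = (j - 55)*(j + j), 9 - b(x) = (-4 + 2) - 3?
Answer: -908388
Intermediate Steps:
b(x) = 14 (b(x) = 9 - ((-4 + 2) - 3) = 9 - (-2 - 3) = 9 - 1*(-5) = 9 + 5 = 14)
y(z, C) = (25 + C)*(-7 + C + z) (y(z, C) = (z + (-7 + C))*(25 + C) = (-7 + C + z)*(25 + C) = (25 + C)*(-7 + C + z))
J(j) = 2*j*(-55 + j) (J(j) = (-55 + j)*(2*j) = 2*j*(-55 + j))
-J(y(11, b(t(6)))) = -2*(-175 + 14² + 18*14 + 25*11 + 14*11)*(-55 + (-175 + 14² + 18*14 + 25*11 + 14*11)) = -2*(-175 + 196 + 252 + 275 + 154)*(-55 + (-175 + 196 + 252 + 275 + 154)) = -2*702*(-55 + 702) = -2*702*647 = -1*908388 = -908388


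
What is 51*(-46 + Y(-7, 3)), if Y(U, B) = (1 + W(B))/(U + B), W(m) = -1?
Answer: -2346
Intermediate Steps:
Y(U, B) = 0 (Y(U, B) = (1 - 1)/(U + B) = 0/(B + U) = 0)
51*(-46 + Y(-7, 3)) = 51*(-46 + 0) = 51*(-46) = -2346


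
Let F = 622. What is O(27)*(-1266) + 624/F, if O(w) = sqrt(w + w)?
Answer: 312/311 - 3798*sqrt(6) ≈ -9302.2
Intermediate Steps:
O(w) = sqrt(2)*sqrt(w) (O(w) = sqrt(2*w) = sqrt(2)*sqrt(w))
O(27)*(-1266) + 624/F = (sqrt(2)*sqrt(27))*(-1266) + 624/622 = (sqrt(2)*(3*sqrt(3)))*(-1266) + 624*(1/622) = (3*sqrt(6))*(-1266) + 312/311 = -3798*sqrt(6) + 312/311 = 312/311 - 3798*sqrt(6)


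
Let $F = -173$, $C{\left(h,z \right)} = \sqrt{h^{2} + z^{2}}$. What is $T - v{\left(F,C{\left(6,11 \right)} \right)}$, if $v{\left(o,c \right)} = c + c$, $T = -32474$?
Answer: $-32474 - 2 \sqrt{157} \approx -32499.0$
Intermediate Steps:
$v{\left(o,c \right)} = 2 c$
$T - v{\left(F,C{\left(6,11 \right)} \right)} = -32474 - 2 \sqrt{6^{2} + 11^{2}} = -32474 - 2 \sqrt{36 + 121} = -32474 - 2 \sqrt{157}$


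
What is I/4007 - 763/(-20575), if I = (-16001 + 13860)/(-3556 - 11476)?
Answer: 46002000987/1239298583800 ≈ 0.037119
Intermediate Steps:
I = 2141/15032 (I = -2141/(-15032) = -2141*(-1/15032) = 2141/15032 ≈ 0.14243)
I/4007 - 763/(-20575) = (2141/15032)/4007 - 763/(-20575) = (2141/15032)*(1/4007) - 763*(-1/20575) = 2141/60233224 + 763/20575 = 46002000987/1239298583800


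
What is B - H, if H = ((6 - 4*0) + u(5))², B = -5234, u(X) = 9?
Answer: -5459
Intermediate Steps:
H = 225 (H = ((6 - 4*0) + 9)² = ((6 + 0) + 9)² = (6 + 9)² = 15² = 225)
B - H = -5234 - 1*225 = -5234 - 225 = -5459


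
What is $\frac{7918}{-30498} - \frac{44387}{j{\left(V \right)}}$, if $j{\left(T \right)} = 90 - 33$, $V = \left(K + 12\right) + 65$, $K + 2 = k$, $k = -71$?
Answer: $- \frac{225694342}{289731} \approx -778.98$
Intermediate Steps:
$K = -73$ ($K = -2 - 71 = -73$)
$V = 4$ ($V = \left(-73 + 12\right) + 65 = -61 + 65 = 4$)
$j{\left(T \right)} = 57$ ($j{\left(T \right)} = 90 - 33 = 57$)
$\frac{7918}{-30498} - \frac{44387}{j{\left(V \right)}} = \frac{7918}{-30498} - \frac{44387}{57} = 7918 \left(- \frac{1}{30498}\right) - \frac{44387}{57} = - \frac{3959}{15249} - \frac{44387}{57} = - \frac{225694342}{289731}$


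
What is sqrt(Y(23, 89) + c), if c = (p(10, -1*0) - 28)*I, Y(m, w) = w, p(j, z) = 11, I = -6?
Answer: sqrt(191) ≈ 13.820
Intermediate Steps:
c = 102 (c = (11 - 28)*(-6) = -17*(-6) = 102)
sqrt(Y(23, 89) + c) = sqrt(89 + 102) = sqrt(191)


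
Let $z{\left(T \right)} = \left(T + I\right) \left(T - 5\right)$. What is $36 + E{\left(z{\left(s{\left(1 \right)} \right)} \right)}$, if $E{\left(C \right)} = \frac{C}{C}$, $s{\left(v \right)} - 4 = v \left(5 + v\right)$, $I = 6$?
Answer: $37$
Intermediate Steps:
$s{\left(v \right)} = 4 + v \left(5 + v\right)$
$z{\left(T \right)} = \left(-5 + T\right) \left(6 + T\right)$ ($z{\left(T \right)} = \left(T + 6\right) \left(T - 5\right) = \left(6 + T\right) \left(-5 + T\right) = \left(-5 + T\right) \left(6 + T\right)$)
$E{\left(C \right)} = 1$
$36 + E{\left(z{\left(s{\left(1 \right)} \right)} \right)} = 36 + 1 = 37$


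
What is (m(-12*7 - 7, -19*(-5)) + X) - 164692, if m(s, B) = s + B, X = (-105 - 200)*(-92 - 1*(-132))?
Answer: -176888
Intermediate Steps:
X = -12200 (X = -305*(-92 + 132) = -305*40 = -12200)
m(s, B) = B + s
(m(-12*7 - 7, -19*(-5)) + X) - 164692 = ((-19*(-5) + (-12*7 - 7)) - 12200) - 164692 = ((95 + (-84 - 7)) - 12200) - 164692 = ((95 - 91) - 12200) - 164692 = (4 - 12200) - 164692 = -12196 - 164692 = -176888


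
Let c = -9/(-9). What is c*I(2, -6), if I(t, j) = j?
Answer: -6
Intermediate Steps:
c = 1 (c = -9*(-1/9) = 1)
c*I(2, -6) = 1*(-6) = -6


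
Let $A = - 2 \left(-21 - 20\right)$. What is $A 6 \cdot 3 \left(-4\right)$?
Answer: $-5904$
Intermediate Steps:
$A = 82$ ($A = \left(-2\right) \left(-41\right) = 82$)
$A 6 \cdot 3 \left(-4\right) = 82 \cdot 6 \cdot 3 \left(-4\right) = 82 \cdot 18 \left(-4\right) = 82 \left(-72\right) = -5904$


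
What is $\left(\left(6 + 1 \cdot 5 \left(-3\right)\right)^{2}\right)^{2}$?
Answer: $6561$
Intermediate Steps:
$\left(\left(6 + 1 \cdot 5 \left(-3\right)\right)^{2}\right)^{2} = \left(\left(6 + 5 \left(-3\right)\right)^{2}\right)^{2} = \left(\left(6 - 15\right)^{2}\right)^{2} = \left(\left(-9\right)^{2}\right)^{2} = 81^{2} = 6561$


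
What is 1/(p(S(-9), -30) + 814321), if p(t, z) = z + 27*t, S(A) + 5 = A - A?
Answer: 1/814156 ≈ 1.2283e-6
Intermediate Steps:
S(A) = -5 (S(A) = -5 + (A - A) = -5 + 0 = -5)
1/(p(S(-9), -30) + 814321) = 1/((-30 + 27*(-5)) + 814321) = 1/((-30 - 135) + 814321) = 1/(-165 + 814321) = 1/814156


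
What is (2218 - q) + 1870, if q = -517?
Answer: 4605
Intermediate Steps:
(2218 - q) + 1870 = (2218 - 1*(-517)) + 1870 = (2218 + 517) + 1870 = 2735 + 1870 = 4605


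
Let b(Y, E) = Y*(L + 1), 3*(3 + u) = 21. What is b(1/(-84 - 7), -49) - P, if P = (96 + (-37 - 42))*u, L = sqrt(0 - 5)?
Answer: -6189/91 - I*sqrt(5)/91 ≈ -68.011 - 0.024572*I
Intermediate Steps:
u = 4 (u = -3 + (1/3)*21 = -3 + 7 = 4)
L = I*sqrt(5) (L = sqrt(-5) = I*sqrt(5) ≈ 2.2361*I)
b(Y, E) = Y*(1 + I*sqrt(5)) (b(Y, E) = Y*(I*sqrt(5) + 1) = Y*(1 + I*sqrt(5)))
P = 68 (P = (96 + (-37 - 42))*4 = (96 - 79)*4 = 17*4 = 68)
b(1/(-84 - 7), -49) - P = (1 + I*sqrt(5))/(-84 - 7) - 1*68 = (1 + I*sqrt(5))/(-91) - 68 = -(1 + I*sqrt(5))/91 - 68 = (-1/91 - I*sqrt(5)/91) - 68 = -6189/91 - I*sqrt(5)/91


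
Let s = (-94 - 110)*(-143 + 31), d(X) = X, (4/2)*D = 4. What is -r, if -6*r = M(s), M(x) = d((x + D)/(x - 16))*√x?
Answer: 11425*√357/8562 ≈ 25.212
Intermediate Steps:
D = 2 (D = (½)*4 = 2)
s = 22848 (s = -204*(-112) = 22848)
M(x) = √x*(2 + x)/(-16 + x) (M(x) = ((x + 2)/(x - 16))*√x = ((2 + x)/(-16 + x))*√x = √x*(2 + x)/(-16 + x))
r = -11425*√357/8562 (r = -√22848*(2 + 22848)/(6*(-16 + 22848)) = -8*√357*22850/(6*22832) = -11425*√357/8562 ≈ -25.212)
-r = -(-11425)*√357/8562 = 11425*√357/8562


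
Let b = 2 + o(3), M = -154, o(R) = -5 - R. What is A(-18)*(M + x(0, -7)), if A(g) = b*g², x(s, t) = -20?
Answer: 338256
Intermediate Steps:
b = -6 (b = 2 + (-5 - 1*3) = 2 + (-5 - 3) = 2 - 8 = -6)
A(g) = -6*g²
A(-18)*(M + x(0, -7)) = (-6*(-18)²)*(-154 - 20) = -6*324*(-174) = -1944*(-174) = 338256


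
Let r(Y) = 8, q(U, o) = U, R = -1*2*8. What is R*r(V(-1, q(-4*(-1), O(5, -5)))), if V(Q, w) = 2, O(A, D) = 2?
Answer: -128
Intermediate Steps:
R = -16 (R = -2*8 = -16)
R*r(V(-1, q(-4*(-1), O(5, -5)))) = -16*8 = -128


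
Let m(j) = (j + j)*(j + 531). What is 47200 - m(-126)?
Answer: 149260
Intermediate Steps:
m(j) = 2*j*(531 + j) (m(j) = (2*j)*(531 + j) = 2*j*(531 + j))
47200 - m(-126) = 47200 - 2*(-126)*(531 - 126) = 47200 - 2*(-126)*405 = 47200 - 1*(-102060) = 47200 + 102060 = 149260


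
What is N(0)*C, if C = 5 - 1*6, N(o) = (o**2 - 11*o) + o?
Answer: 0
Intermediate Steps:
N(o) = o**2 - 10*o
C = -1 (C = 5 - 6 = -1)
N(0)*C = (0*(-10 + 0))*(-1) = (0*(-10))*(-1) = 0*(-1) = 0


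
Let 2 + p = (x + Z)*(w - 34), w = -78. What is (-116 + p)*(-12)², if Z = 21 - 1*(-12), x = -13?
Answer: -339552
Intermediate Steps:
Z = 33 (Z = 21 + 12 = 33)
p = -2242 (p = -2 + (-13 + 33)*(-78 - 34) = -2 + 20*(-112) = -2 - 2240 = -2242)
(-116 + p)*(-12)² = (-116 - 2242)*(-12)² = -2358*144 = -339552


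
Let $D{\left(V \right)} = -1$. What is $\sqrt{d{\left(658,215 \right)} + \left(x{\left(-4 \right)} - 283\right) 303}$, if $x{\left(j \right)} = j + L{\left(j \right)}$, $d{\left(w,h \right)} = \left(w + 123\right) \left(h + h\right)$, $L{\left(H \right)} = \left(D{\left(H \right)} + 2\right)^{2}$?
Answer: $2 \sqrt{62293} \approx 499.17$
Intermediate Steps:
$L{\left(H \right)} = 1$ ($L{\left(H \right)} = \left(-1 + 2\right)^{2} = 1^{2} = 1$)
$d{\left(w,h \right)} = 2 h \left(123 + w\right)$ ($d{\left(w,h \right)} = \left(123 + w\right) 2 h = 2 h \left(123 + w\right)$)
$x{\left(j \right)} = 1 + j$ ($x{\left(j \right)} = j + 1 = 1 + j$)
$\sqrt{d{\left(658,215 \right)} + \left(x{\left(-4 \right)} - 283\right) 303} = \sqrt{2 \cdot 215 \left(123 + 658\right) + \left(\left(1 - 4\right) - 283\right) 303} = \sqrt{2 \cdot 215 \cdot 781 + \left(-3 - 283\right) 303} = \sqrt{335830 - 86658} = \sqrt{249172} = 2 \sqrt{62293}$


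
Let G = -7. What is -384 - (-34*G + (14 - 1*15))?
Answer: -621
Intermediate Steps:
-384 - (-34*G + (14 - 1*15)) = -384 - (-34*(-7) + (14 - 1*15)) = -384 - (238 + (14 - 15)) = -384 - (238 - 1) = -384 - 1*237 = -384 - 237 = -621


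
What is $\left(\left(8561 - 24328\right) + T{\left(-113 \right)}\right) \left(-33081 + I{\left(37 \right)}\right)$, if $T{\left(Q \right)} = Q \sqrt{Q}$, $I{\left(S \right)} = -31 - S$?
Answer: $522660283 + 3745837 i \sqrt{113} \approx 5.2266 \cdot 10^{8} + 3.9819 \cdot 10^{7} i$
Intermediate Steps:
$T{\left(Q \right)} = Q^{\frac{3}{2}}$
$\left(\left(8561 - 24328\right) + T{\left(-113 \right)}\right) \left(-33081 + I{\left(37 \right)}\right) = \left(\left(8561 - 24328\right) + \left(-113\right)^{\frac{3}{2}}\right) \left(-33081 - 68\right) = \left(\left(8561 - 24328\right) - 113 i \sqrt{113}\right) \left(-33081 - 68\right) = \left(-15767 - 113 i \sqrt{113}\right) \left(-33081 - 68\right) = \left(-15767 - 113 i \sqrt{113}\right) \left(-33149\right) = 522660283 + 3745837 i \sqrt{113}$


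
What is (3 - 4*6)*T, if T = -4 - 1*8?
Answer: 252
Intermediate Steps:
T = -12 (T = -4 - 8 = -12)
(3 - 4*6)*T = (3 - 4*6)*(-12) = (3 - 24)*(-12) = -21*(-12) = 252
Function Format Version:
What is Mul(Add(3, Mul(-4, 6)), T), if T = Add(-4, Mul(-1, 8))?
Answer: 252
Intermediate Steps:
T = -12 (T = Add(-4, -8) = -12)
Mul(Add(3, Mul(-4, 6)), T) = Mul(Add(3, Mul(-4, 6)), -12) = Mul(Add(3, -24), -12) = Mul(-21, -12) = 252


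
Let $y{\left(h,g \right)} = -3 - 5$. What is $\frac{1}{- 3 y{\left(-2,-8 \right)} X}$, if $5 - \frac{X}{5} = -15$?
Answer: $\frac{1}{2400} \approx 0.00041667$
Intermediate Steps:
$X = 100$ ($X = 25 - -75 = 25 + 75 = 100$)
$y{\left(h,g \right)} = -8$
$\frac{1}{- 3 y{\left(-2,-8 \right)} X} = \frac{1}{\left(-3\right) \left(-8\right) 100} = \frac{1}{24 \cdot 100} = \frac{1}{2400}$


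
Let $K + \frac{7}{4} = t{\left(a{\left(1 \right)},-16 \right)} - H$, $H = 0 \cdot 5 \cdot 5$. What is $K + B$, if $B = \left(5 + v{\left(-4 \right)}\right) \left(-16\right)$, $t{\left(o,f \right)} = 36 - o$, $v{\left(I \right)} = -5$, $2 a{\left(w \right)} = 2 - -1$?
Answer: $\frac{131}{4} \approx 32.75$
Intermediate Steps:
$a{\left(w \right)} = \frac{3}{2}$ ($a{\left(w \right)} = \frac{2 - -1}{2} = \frac{2 + 1}{2} = \frac{1}{2} \cdot 3 = \frac{3}{2}$)
$H = 0$ ($H = 0 \cdot 25 = 0$)
$K = \frac{131}{4}$ ($K = - \frac{7}{4} + \left(\left(36 - \frac{3}{2}\right) - 0\right) = - \frac{7}{4} + \left(\left(36 - \frac{3}{2}\right) + 0\right) = - \frac{7}{4} + \left(\frac{69}{2} + 0\right) = - \frac{7}{4} + \frac{69}{2} = \frac{131}{4} \approx 32.75$)
$B = 0$ ($B = \left(5 - 5\right) \left(-16\right) = 0 \left(-16\right) = 0$)
$K + B = \frac{131}{4} + 0 = \frac{131}{4}$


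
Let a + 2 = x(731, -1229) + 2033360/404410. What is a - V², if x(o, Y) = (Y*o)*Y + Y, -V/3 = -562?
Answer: 44537210211240/40441 ≈ 1.1013e+9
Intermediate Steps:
V = 1686 (V = -3*(-562) = 1686)
x(o, Y) = Y + o*Y² (x(o, Y) = o*Y² + Y = Y + o*Y²)
a = 44652167636076/40441 (a = -2 + (-1229*(1 - 1229*731) + 2033360/404410) = -2 + (-1229*(1 - 898399) + 2033360*(1/404410)) = -2 + (-1229*(-898398) + 203336/40441) = -2 + (1104131142 + 203336/40441) = -2 + 44652167716958/40441 = 44652167636076/40441 ≈ 1.1041e+9)
a - V² = 44652167636076/40441 - 1*1686² = 44652167636076/40441 - 1*2842596 = 44652167636076/40441 - 2842596 = 44537210211240/40441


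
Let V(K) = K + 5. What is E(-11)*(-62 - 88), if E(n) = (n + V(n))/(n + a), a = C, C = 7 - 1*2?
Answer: -425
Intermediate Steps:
V(K) = 5 + K
C = 5 (C = 7 - 2 = 5)
a = 5
E(n) = (5 + 2*n)/(5 + n) (E(n) = (n + (5 + n))/(n + 5) = (5 + 2*n)/(5 + n))
E(-11)*(-62 - 88) = ((5 + 2*(-11))/(5 - 11))*(-62 - 88) = ((5 - 22)/(-6))*(-150) = -⅙*(-17)*(-150) = (17/6)*(-150) = -425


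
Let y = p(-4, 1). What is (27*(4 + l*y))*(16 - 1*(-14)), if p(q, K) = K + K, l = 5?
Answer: 11340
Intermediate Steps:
p(q, K) = 2*K
y = 2 (y = 2*1 = 2)
(27*(4 + l*y))*(16 - 1*(-14)) = (27*(4 + 5*2))*(16 - 1*(-14)) = (27*(4 + 10))*(16 + 14) = (27*14)*30 = 378*30 = 11340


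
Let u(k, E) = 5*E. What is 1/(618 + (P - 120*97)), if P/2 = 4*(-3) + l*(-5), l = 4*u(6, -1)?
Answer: -1/10846 ≈ -9.2200e-5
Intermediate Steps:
l = -20 (l = 4*(5*(-1)) = 4*(-5) = -20)
P = 176 (P = 2*(4*(-3) - 20*(-5)) = 2*(-12 + 100) = 2*88 = 176)
1/(618 + (P - 120*97)) = 1/(618 + (176 - 120*97)) = 1/(618 + (176 - 11640)) = 1/(618 - 11464) = 1/(-10846) = -1/10846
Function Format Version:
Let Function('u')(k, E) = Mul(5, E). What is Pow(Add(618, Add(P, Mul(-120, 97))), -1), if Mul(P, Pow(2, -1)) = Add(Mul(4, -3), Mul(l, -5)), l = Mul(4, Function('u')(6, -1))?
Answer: Rational(-1, 10846) ≈ -9.2200e-5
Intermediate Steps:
l = -20 (l = Mul(4, Mul(5, -1)) = Mul(4, -5) = -20)
P = 176 (P = Mul(2, Add(Mul(4, -3), Mul(-20, -5))) = Mul(2, Add(-12, 100)) = Mul(2, 88) = 176)
Pow(Add(618, Add(P, Mul(-120, 97))), -1) = Pow(Add(618, Add(176, Mul(-120, 97))), -1) = Pow(Add(618, Add(176, -11640)), -1) = Pow(Add(618, -11464), -1) = Pow(-10846, -1) = Rational(-1, 10846)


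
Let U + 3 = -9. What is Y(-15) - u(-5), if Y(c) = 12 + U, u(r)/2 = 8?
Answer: -16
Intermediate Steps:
U = -12 (U = -3 - 9 = -12)
u(r) = 16 (u(r) = 2*8 = 16)
Y(c) = 0 (Y(c) = 12 - 12 = 0)
Y(-15) - u(-5) = 0 - 1*16 = 0 - 16 = -16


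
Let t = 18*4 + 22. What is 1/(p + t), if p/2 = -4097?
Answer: -1/8100 ≈ -0.00012346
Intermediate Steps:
p = -8194 (p = 2*(-4097) = -8194)
t = 94 (t = 72 + 22 = 94)
1/(p + t) = 1/(-8194 + 94) = 1/(-8100) = -1/8100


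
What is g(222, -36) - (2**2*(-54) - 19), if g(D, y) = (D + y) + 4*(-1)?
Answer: 417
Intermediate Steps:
g(D, y) = -4 + D + y (g(D, y) = (D + y) - 4 = -4 + D + y)
g(222, -36) - (2**2*(-54) - 19) = (-4 + 222 - 36) - (2**2*(-54) - 19) = 182 - (4*(-54) - 19) = 182 - (-216 - 19) = 182 - 1*(-235) = 182 + 235 = 417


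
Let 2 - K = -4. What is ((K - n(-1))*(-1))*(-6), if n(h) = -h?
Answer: 30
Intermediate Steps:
K = 6 (K = 2 - 1*(-4) = 2 + 4 = 6)
((K - n(-1))*(-1))*(-6) = ((6 - (-1)*(-1))*(-1))*(-6) = ((6 - 1*1)*(-1))*(-6) = ((6 - 1)*(-1))*(-6) = (5*(-1))*(-6) = -5*(-6) = 30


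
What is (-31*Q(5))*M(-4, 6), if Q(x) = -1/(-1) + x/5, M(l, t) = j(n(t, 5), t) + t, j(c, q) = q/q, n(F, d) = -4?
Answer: -434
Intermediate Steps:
j(c, q) = 1
M(l, t) = 1 + t
Q(x) = 1 + x/5 (Q(x) = -1*(-1) + x*(1/5) = 1 + x/5)
(-31*Q(5))*M(-4, 6) = (-31*(1 + (1/5)*5))*(1 + 6) = -31*(1 + 1)*7 = -31*2*7 = -62*7 = -434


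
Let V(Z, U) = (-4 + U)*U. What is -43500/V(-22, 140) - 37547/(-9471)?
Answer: 2163617/1288056 ≈ 1.6798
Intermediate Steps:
V(Z, U) = U*(-4 + U)
-43500/V(-22, 140) - 37547/(-9471) = -43500*1/(140*(-4 + 140)) - 37547/(-9471) = -43500/(140*136) - 37547*(-1/9471) = -43500/19040 + 37547/9471 = -43500*1/19040 + 37547/9471 = -2175/952 + 37547/9471 = 2163617/1288056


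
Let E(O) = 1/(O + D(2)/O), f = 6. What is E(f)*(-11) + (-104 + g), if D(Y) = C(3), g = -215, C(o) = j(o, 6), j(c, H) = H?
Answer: -2244/7 ≈ -320.57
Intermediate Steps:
C(o) = 6
D(Y) = 6
E(O) = 1/(O + 6/O)
E(f)*(-11) + (-104 + g) = (6/(6 + 6²))*(-11) + (-104 - 215) = (6/(6 + 36))*(-11) - 319 = (6/42)*(-11) - 319 = (6*(1/42))*(-11) - 319 = (⅐)*(-11) - 319 = -11/7 - 319 = -2244/7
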